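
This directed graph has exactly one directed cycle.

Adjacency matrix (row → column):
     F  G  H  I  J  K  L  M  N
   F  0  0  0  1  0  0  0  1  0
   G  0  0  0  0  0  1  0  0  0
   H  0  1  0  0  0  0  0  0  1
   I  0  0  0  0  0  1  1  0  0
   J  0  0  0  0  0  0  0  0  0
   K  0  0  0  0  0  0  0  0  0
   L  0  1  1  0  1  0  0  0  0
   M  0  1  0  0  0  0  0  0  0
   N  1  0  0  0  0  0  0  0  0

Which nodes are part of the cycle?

DFS with gray/black marking from N:
N gray
  F gray
    M gray
      G gray
        K gray
        K black
      G black
    M black
    I gray
      I→K: K black — skip
      L gray
        H gray
          H→G: G black — skip
          H→N: N is gray → back edge
Back edge closes the cycle N → F → I → L → H → N; its vertices are {F, H, I, L, N}.

F, H, I, L, N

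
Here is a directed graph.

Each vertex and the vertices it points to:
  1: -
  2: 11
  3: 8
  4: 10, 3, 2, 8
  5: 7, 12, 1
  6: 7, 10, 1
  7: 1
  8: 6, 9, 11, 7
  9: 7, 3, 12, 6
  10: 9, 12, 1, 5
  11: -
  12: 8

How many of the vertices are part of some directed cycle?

A vertex is on a directed cycle iff it belongs to a strongly connected component of size ≥ 2 (or has a self-loop).
The vertices on cycles are {3, 5, 6, 8, 9, 10, 12} — 7 in total.

7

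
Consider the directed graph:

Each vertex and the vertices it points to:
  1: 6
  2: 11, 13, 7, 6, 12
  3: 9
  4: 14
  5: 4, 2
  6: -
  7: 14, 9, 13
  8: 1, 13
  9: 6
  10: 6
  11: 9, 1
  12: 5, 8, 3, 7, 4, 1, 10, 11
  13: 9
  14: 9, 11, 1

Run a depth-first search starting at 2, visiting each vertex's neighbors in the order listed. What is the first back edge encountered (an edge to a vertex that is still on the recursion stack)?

DFS from 2 (visiting each vertex's neighbors in the order listed); mark gray on enter, black on exit:
2 gray
  11 gray
    9 gray
      6 gray
      6 black
    9 black
    1 gray
      1→6: 6 black — skip
    1 black
  11 black
  13 gray
    13→9: 9 black — skip
  13 black
  7 gray
    14 gray
      14→9: 9 black — skip
      14→11: 11 black — skip
      14→1: 1 black — skip
    14 black
    7→9: 9 black — skip
    7→13: 13 black — skip
  7 black
  2→6: 6 black — skip
  12 gray
    5 gray
      4 gray
        4→14: 14 black — skip
      4 black
      5→2: 2 is gray → back edge
First back edge: 5 → 2.

5→2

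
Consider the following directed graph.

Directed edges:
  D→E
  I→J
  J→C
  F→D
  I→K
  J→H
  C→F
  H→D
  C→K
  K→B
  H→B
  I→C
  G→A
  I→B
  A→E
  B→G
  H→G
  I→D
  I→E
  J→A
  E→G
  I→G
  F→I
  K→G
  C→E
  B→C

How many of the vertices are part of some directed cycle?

A vertex is on a directed cycle iff it belongs to a strongly connected component of size ≥ 2 (or has a self-loop).
The vertices on cycles are {A, B, C, E, F, G, H, I, J, K} — 10 in total.

10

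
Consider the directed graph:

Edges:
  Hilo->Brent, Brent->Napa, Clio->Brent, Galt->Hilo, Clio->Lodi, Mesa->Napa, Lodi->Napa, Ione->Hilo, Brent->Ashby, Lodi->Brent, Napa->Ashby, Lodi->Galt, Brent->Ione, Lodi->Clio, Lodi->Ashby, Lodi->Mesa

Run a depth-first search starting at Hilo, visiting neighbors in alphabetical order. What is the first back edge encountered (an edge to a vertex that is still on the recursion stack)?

Ione->Hilo

DFS from Hilo (visiting neighbors in alphabetical order); mark gray on enter, black on exit:
Hilo gray
  Brent gray
    Ashby gray
    Ashby black
    Ione gray
      Ione→Hilo: Hilo is gray → back edge
First back edge: Ione → Hilo.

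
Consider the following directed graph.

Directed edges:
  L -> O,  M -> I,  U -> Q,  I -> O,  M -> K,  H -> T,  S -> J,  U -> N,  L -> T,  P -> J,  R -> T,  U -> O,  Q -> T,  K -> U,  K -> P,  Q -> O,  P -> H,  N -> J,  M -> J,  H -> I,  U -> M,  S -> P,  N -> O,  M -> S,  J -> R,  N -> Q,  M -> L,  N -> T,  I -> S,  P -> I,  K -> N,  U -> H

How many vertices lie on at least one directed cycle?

A vertex is on a directed cycle iff it belongs to a strongly connected component of size ≥ 2 (or has a self-loop).
The vertices on cycles are {H, I, K, M, P, S, U} — 7 in total.

7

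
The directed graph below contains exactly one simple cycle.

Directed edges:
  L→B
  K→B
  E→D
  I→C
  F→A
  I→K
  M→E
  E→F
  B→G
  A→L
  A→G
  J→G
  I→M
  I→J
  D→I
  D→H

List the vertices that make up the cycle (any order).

D, E, I, M

DFS with gray/black marking from E:
E gray
  F gray
    A gray
      G gray
      G black
      L gray
        B gray
          B→G: G black — skip
        B black
      L black
    A black
  F black
  D gray
    I gray
      J gray
        J→G: G black — skip
      J black
      K gray
        K→B: B black — skip
      K black
      M gray
        M→E: E is gray → back edge
Back edge closes the cycle E → D → I → M → E; its vertices are {D, E, I, M}.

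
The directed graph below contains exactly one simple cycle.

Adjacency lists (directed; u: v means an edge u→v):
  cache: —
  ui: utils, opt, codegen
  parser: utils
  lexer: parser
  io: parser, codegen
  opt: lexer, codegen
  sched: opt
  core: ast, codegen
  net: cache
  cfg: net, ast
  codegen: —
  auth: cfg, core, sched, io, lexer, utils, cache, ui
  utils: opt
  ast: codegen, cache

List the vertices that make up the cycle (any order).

DFS with gray/black marking from lexer:
lexer gray
  parser gray
    utils gray
      opt gray
        opt→lexer: lexer is gray → back edge
Back edge closes the cycle lexer → parser → utils → opt → lexer; its vertices are {opt, lexer, utils, parser}.

opt, lexer, utils, parser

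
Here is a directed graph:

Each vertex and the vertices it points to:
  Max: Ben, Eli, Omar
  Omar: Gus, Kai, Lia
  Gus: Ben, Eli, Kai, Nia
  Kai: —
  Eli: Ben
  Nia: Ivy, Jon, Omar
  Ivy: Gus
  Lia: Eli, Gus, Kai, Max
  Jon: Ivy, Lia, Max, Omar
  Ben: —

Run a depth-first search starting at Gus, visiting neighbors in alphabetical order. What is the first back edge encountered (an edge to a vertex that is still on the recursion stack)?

Ivy→Gus

DFS from Gus (visiting neighbors in alphabetical order); mark gray on enter, black on exit:
Gus gray
  Ben gray
  Ben black
  Eli gray
    Eli→Ben: Ben black — skip
  Eli black
  Kai gray
  Kai black
  Nia gray
    Ivy gray
      Ivy→Gus: Gus is gray → back edge
First back edge: Ivy → Gus.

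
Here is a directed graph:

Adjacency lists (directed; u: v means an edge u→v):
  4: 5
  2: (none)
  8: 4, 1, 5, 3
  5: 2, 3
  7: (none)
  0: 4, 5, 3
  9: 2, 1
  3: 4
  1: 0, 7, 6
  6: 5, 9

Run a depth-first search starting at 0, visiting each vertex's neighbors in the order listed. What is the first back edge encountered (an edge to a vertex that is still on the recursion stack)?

DFS from 0 (visiting each vertex's neighbors in the order listed); mark gray on enter, black on exit:
0 gray
  4 gray
    5 gray
      2 gray
      2 black
      3 gray
        3→4: 4 is gray → back edge
First back edge: 3 → 4.

3→4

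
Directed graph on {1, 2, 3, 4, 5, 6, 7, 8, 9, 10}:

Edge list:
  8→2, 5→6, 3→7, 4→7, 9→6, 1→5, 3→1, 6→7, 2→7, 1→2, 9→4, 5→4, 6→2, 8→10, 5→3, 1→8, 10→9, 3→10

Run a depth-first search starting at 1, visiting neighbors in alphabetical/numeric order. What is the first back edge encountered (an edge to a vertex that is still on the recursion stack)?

3→1

DFS from 1 (visiting neighbors in alphabetical/numeric order); mark gray on enter, black on exit:
1 gray
  2 gray
    7 gray
    7 black
  2 black
  5 gray
    3 gray
      3→1: 1 is gray → back edge
First back edge: 3 → 1.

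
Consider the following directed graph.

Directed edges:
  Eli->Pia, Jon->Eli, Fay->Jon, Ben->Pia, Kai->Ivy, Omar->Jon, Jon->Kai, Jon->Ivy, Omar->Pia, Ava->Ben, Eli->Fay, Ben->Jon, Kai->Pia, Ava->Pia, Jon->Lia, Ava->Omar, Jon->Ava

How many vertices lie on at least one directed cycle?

6

A vertex is on a directed cycle iff it belongs to a strongly connected component of size ≥ 2 (or has a self-loop).
The vertices on cycles are {Ava, Ben, Eli, Fay, Jon, Omar} — 6 in total.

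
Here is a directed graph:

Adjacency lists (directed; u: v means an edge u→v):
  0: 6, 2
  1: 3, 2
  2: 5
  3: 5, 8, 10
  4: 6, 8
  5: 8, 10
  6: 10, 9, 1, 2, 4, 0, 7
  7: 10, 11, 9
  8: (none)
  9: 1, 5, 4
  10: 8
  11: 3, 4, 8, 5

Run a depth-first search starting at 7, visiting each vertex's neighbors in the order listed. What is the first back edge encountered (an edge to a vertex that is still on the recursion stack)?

DFS from 7 (visiting each vertex's neighbors in the order listed); mark gray on enter, black on exit:
7 gray
  10 gray
    8 gray
    8 black
  10 black
  11 gray
    3 gray
      5 gray
        5→8: 8 black — skip
        5→10: 10 black — skip
      5 black
      3→8: 8 black — skip
      3→10: 10 black — skip
    3 black
    4 gray
      6 gray
        6→10: 10 black — skip
        9 gray
          1 gray
            1→3: 3 black — skip
            2 gray
              2→5: 5 black — skip
            2 black
          1 black
          9→5: 5 black — skip
          9→4: 4 is gray → back edge
First back edge: 9 → 4.

9->4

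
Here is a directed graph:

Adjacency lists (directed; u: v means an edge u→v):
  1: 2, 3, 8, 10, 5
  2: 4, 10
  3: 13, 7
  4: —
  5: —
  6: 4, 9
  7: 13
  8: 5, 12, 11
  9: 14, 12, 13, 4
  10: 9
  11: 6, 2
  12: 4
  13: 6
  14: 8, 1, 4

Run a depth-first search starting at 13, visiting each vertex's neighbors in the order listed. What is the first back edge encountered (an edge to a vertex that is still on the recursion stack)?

DFS from 13 (visiting each vertex's neighbors in the order listed); mark gray on enter, black on exit:
13 gray
  6 gray
    4 gray
    4 black
    9 gray
      14 gray
        8 gray
          5 gray
          5 black
          12 gray
            12→4: 4 black — skip
          12 black
          11 gray
            11→6: 6 is gray → back edge
First back edge: 11 → 6.

11->6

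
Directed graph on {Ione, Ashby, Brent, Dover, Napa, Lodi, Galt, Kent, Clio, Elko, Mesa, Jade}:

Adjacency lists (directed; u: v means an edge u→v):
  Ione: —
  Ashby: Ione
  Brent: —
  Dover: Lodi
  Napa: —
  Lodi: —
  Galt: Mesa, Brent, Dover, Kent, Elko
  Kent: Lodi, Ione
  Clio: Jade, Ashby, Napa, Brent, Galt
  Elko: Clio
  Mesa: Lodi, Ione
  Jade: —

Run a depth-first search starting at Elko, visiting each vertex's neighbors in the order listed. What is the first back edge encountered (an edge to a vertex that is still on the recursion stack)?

Galt->Elko

DFS from Elko (visiting each vertex's neighbors in the order listed); mark gray on enter, black on exit:
Elko gray
  Clio gray
    Jade gray
    Jade black
    Ashby gray
      Ione gray
      Ione black
    Ashby black
    Napa gray
    Napa black
    Brent gray
    Brent black
    Galt gray
      Mesa gray
        Lodi gray
        Lodi black
        Mesa→Ione: Ione black — skip
      Mesa black
      Galt→Brent: Brent black — skip
      Dover gray
        Dover→Lodi: Lodi black — skip
      Dover black
      Kent gray
        Kent→Lodi: Lodi black — skip
        Kent→Ione: Ione black — skip
      Kent black
      Galt→Elko: Elko is gray → back edge
First back edge: Galt → Elko.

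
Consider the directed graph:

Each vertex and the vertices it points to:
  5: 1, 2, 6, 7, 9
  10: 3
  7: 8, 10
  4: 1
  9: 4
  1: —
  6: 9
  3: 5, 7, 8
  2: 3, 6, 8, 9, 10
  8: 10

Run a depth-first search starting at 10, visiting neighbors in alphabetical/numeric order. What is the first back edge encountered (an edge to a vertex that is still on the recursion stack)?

2→3

DFS from 10 (visiting neighbors in alphabetical/numeric order); mark gray on enter, black on exit:
10 gray
  3 gray
    5 gray
      1 gray
      1 black
      2 gray
        2→3: 3 is gray → back edge
First back edge: 2 → 3.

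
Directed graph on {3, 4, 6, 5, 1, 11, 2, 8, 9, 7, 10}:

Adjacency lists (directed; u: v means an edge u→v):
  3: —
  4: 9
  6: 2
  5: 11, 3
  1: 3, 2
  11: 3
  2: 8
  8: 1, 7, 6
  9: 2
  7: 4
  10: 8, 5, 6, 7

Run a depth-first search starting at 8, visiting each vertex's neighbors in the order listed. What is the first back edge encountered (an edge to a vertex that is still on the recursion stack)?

2→8

DFS from 8 (visiting each vertex's neighbors in the order listed); mark gray on enter, black on exit:
8 gray
  1 gray
    3 gray
    3 black
    2 gray
      2→8: 8 is gray → back edge
First back edge: 2 → 8.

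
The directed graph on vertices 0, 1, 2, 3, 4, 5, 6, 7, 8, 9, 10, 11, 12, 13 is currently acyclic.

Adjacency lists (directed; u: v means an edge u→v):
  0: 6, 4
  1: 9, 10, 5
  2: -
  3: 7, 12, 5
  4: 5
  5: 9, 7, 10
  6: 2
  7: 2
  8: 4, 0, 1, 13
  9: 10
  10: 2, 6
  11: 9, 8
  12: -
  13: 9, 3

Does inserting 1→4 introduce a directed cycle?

Adding 1→4 creates a cycle iff 4 can already reach 1.
Explore from 4: no path reaches 1. The graph stays acyclic.

No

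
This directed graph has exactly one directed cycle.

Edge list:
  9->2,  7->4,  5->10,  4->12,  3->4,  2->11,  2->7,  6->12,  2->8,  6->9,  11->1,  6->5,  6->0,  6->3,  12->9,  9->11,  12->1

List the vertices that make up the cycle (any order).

DFS with gray/black marking from 9:
9 gray
  11 gray
    1 gray
    1 black
  11 black
  2 gray
    8 gray
    8 black
    7 gray
      4 gray
        12 gray
          12→1: 1 black — skip
          12→9: 9 is gray → back edge
Back edge closes the cycle 9 → 2 → 7 → 4 → 12 → 9; its vertices are {2, 4, 7, 9, 12}.

2, 4, 7, 9, 12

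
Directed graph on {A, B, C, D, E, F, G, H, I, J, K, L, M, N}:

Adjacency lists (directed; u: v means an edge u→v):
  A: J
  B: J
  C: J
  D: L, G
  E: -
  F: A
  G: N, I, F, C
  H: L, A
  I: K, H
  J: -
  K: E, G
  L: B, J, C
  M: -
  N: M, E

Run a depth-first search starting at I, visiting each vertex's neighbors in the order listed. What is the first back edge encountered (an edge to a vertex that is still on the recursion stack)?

DFS from I (visiting each vertex's neighbors in the order listed); mark gray on enter, black on exit:
I gray
  K gray
    E gray
    E black
    G gray
      N gray
        M gray
        M black
        N→E: E black — skip
      N black
      G→I: I is gray → back edge
First back edge: G → I.

G->I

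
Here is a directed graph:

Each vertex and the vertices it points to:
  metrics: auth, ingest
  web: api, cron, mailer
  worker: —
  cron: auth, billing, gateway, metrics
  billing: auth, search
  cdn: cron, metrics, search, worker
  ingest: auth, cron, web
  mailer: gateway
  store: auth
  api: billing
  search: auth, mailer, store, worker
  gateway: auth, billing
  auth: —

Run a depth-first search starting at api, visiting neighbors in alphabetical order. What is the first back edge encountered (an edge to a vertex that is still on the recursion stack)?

gateway→billing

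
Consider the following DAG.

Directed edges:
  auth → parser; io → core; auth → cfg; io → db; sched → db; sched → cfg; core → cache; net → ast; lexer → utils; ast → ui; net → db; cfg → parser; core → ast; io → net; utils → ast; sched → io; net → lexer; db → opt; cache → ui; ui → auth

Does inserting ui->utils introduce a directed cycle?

Yes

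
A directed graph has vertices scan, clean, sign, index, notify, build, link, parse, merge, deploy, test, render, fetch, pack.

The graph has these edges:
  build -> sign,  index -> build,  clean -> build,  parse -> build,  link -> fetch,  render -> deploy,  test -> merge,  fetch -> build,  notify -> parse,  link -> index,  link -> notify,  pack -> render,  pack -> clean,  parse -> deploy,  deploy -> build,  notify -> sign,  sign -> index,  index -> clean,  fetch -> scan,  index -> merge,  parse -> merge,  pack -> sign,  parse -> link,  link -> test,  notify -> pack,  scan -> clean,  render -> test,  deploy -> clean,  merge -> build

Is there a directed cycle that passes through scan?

scan lies on a cycle iff there is a path from scan back to itself.
Exploring from scan, it never reaches itself; equivalently, its strongly connected component is a singleton.

No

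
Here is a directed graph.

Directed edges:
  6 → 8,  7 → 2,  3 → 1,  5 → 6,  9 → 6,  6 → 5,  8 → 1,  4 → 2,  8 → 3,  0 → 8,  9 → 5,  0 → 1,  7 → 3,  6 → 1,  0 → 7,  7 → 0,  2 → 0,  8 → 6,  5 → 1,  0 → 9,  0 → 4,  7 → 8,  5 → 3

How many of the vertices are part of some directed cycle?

7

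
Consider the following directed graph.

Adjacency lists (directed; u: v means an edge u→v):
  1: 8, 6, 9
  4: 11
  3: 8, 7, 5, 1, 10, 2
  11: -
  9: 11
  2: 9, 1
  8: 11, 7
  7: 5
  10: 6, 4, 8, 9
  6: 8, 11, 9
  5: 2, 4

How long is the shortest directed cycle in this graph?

For each vertex v, BFS finds the shortest path from v back to v.
The shortest such closed walk is 7 → 5 → 2 → 1 → 8 → 7, length 5.

5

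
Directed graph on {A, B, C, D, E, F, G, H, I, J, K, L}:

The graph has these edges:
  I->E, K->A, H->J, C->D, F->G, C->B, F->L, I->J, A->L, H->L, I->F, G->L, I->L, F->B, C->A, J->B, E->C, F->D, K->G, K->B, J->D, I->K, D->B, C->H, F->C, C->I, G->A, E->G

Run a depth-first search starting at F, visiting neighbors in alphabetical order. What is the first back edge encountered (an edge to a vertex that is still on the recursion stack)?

E->C

DFS from F (visiting neighbors in alphabetical order); mark gray on enter, black on exit:
F gray
  B gray
  B black
  C gray
    A gray
      L gray
      L black
    A black
    C→B: B black — skip
    D gray
      D→B: B black — skip
    D black
    H gray
      J gray
        J→B: B black — skip
        J→D: D black — skip
      J black
      H→L: L black — skip
    H black
    I gray
      E gray
        E→C: C is gray → back edge
First back edge: E → C.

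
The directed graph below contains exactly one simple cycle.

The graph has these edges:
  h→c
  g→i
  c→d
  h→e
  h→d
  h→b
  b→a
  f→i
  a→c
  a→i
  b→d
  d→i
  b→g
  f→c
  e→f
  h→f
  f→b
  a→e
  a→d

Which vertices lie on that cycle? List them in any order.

a, b, e, f

DFS with gray/black marking from f:
f gray
  i gray
  i black
  b gray
    g gray
      g→i: i black — skip
    g black
    a gray
      a→i: i black — skip
      c gray
        d gray
          d→i: i black — skip
        d black
      c black
      a→d: d black — skip
      e gray
        e→f: f is gray → back edge
Back edge closes the cycle f → b → a → e → f; its vertices are {a, b, e, f}.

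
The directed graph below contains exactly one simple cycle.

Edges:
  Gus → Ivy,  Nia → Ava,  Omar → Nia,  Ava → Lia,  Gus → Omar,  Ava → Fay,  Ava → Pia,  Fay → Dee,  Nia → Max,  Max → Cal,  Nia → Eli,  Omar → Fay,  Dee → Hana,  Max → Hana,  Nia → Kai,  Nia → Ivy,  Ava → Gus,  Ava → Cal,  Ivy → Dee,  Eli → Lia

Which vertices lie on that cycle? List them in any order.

Ava, Gus, Nia, Omar

DFS with gray/black marking from Omar:
Omar gray
  Fay gray
    Dee gray
      Hana gray
      Hana black
    Dee black
  Fay black
  Nia gray
    Ava gray
      Pia gray
      Pia black
      Gus gray
        Gus→Omar: Omar is gray → back edge
Back edge closes the cycle Omar → Nia → Ava → Gus → Omar; its vertices are {Ava, Gus, Nia, Omar}.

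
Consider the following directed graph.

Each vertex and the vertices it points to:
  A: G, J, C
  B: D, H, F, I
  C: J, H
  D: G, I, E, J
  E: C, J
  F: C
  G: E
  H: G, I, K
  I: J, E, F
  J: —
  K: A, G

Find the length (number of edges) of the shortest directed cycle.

For each vertex v, BFS finds the shortest path from v back to v.
The shortest such closed walk is H → I → E → C → H, length 4.

4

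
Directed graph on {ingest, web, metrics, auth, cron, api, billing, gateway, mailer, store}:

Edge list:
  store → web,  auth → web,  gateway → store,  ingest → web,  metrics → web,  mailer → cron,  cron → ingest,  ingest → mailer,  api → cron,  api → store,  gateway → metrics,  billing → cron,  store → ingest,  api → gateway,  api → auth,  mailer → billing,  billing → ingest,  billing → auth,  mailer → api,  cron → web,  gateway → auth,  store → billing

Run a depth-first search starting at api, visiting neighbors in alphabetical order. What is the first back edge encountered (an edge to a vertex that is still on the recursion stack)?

DFS from api (visiting neighbors in alphabetical order); mark gray on enter, black on exit:
api gray
  auth gray
    web gray
    web black
  auth black
  cron gray
    ingest gray
      mailer gray
        mailer→api: api is gray → back edge
First back edge: mailer → api.

mailer->api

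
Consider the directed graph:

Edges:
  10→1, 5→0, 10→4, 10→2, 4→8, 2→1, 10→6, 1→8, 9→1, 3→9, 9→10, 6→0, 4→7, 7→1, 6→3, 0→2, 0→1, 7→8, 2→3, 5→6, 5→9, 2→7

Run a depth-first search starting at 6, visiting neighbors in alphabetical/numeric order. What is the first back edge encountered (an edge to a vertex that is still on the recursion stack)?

10->2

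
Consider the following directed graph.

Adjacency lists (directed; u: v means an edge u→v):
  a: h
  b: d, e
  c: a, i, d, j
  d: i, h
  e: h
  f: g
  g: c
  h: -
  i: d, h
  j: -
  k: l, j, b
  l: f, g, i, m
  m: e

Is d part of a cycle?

d is on a cycle iff d can reach itself via ≥1 edge.
d → i → d — yes.

Yes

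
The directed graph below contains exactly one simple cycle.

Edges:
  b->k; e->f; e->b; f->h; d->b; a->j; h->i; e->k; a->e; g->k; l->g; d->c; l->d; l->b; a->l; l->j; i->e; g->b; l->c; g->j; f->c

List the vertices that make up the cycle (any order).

DFS with gray/black marking from e:
e gray
  f gray
    c gray
    c black
    h gray
      i gray
        i→e: e is gray → back edge
Back edge closes the cycle e → f → h → i → e; its vertices are {e, f, h, i}.

e, f, h, i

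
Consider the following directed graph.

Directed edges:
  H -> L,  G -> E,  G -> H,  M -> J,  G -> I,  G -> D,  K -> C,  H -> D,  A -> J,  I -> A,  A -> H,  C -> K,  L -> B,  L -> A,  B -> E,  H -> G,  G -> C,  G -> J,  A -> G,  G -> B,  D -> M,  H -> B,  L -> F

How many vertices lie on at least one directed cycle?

7

A vertex is on a directed cycle iff it belongs to a strongly connected component of size ≥ 2 (or has a self-loop).
The vertices on cycles are {A, C, G, H, I, K, L} — 7 in total.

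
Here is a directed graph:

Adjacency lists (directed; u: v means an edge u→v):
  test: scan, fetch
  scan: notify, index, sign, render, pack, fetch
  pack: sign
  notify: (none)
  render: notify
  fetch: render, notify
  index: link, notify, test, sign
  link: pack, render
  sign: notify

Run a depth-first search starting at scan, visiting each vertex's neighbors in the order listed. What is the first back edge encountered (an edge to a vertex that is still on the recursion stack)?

test->scan

DFS from scan (visiting each vertex's neighbors in the order listed); mark gray on enter, black on exit:
scan gray
  notify gray
  notify black
  index gray
    link gray
      pack gray
        sign gray
          sign→notify: notify black — skip
        sign black
      pack black
      render gray
        render→notify: notify black — skip
      render black
    link black
    index→notify: notify black — skip
    test gray
      test→scan: scan is gray → back edge
First back edge: test → scan.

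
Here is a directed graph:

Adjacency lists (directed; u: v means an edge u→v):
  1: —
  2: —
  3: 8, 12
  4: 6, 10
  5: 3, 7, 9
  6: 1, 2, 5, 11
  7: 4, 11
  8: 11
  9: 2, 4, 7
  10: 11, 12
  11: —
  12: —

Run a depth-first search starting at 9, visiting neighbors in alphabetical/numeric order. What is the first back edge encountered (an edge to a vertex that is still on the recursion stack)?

7→4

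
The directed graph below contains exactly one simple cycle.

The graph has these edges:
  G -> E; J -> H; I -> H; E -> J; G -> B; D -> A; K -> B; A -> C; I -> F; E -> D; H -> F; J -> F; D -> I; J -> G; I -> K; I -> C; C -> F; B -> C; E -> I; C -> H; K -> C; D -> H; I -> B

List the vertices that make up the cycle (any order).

E, G, J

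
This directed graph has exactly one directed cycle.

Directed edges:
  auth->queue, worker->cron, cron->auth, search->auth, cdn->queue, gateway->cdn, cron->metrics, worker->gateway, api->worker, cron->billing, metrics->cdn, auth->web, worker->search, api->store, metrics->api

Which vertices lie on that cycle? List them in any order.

api, cron, worker, metrics

DFS with gray/black marking from api:
api gray
  worker gray
    cron gray
      metrics gray
        cdn gray
          queue gray
          queue black
        cdn black
        metrics→api: api is gray → back edge
Back edge closes the cycle api → worker → cron → metrics → api; its vertices are {api, cron, worker, metrics}.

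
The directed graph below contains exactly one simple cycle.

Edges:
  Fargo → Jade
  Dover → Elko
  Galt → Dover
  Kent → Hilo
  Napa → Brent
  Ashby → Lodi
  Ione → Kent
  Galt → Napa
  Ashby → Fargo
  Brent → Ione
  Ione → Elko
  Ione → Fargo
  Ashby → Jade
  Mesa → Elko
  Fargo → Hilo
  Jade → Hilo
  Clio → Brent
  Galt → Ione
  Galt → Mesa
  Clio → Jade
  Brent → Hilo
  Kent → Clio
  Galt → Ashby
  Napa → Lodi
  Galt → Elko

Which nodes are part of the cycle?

Clio, Ione, Kent, Brent

DFS with gray/black marking from Ione:
Ione gray
  Fargo gray
    Jade gray
      Hilo gray
      Hilo black
    Jade black
    Fargo→Hilo: Hilo black — skip
  Fargo black
  Kent gray
    Kent→Hilo: Hilo black — skip
    Clio gray
      Brent gray
        Brent→Hilo: Hilo black — skip
        Brent→Ione: Ione is gray → back edge
Back edge closes the cycle Ione → Kent → Clio → Brent → Ione; its vertices are {Clio, Ione, Kent, Brent}.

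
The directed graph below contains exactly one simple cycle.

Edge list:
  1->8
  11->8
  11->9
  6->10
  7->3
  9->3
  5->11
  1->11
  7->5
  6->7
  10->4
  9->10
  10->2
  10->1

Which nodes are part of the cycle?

DFS with gray/black marking from 10:
10 gray
  2 gray
  2 black
  1 gray
    8 gray
    8 black
    11 gray
      9 gray
        3 gray
        3 black
        9→10: 10 is gray → back edge
Back edge closes the cycle 10 → 1 → 11 → 9 → 10; its vertices are {1, 9, 10, 11}.

1, 9, 10, 11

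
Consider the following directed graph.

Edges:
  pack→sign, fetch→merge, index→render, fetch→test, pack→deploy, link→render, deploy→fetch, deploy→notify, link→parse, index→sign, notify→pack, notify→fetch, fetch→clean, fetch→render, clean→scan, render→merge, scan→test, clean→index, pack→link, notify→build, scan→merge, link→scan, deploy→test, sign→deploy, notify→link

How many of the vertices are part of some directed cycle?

A vertex is on a directed cycle iff it belongs to a strongly connected component of size ≥ 2 (or has a self-loop).
The vertices on cycles are {pack, sign, clean, fetch, index, deploy, notify} — 7 in total.

7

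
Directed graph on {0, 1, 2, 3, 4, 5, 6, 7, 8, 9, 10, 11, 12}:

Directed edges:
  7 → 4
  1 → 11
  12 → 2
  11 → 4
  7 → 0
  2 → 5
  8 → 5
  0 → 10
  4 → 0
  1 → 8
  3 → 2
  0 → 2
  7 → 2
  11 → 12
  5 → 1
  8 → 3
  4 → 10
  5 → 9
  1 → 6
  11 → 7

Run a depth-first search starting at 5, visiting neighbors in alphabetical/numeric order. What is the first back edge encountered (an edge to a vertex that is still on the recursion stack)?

2->5

DFS from 5 (visiting neighbors in alphabetical/numeric order); mark gray on enter, black on exit:
5 gray
  1 gray
    6 gray
    6 black
    8 gray
      3 gray
        2 gray
          2→5: 5 is gray → back edge
First back edge: 2 → 5.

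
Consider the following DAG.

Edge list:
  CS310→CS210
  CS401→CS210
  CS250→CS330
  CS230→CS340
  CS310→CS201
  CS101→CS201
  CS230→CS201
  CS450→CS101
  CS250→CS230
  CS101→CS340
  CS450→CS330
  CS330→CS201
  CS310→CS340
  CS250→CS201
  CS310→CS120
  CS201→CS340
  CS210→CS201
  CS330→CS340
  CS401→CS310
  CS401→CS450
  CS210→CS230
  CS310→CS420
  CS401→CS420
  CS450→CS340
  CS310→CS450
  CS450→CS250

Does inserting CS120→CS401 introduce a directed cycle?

Yes

Adding CS120→CS401 creates a cycle iff CS401 can already reach CS120.
Path from CS401: CS401 → CS310 → CS120.
So CS401 → … → CS120 → CS401 is a cycle.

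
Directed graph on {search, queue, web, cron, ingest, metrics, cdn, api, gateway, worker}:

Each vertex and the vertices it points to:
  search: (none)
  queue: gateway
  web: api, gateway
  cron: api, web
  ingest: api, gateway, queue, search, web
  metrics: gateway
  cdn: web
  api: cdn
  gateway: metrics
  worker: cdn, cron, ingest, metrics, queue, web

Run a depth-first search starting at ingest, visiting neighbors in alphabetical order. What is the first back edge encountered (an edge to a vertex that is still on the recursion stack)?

web→api

DFS from ingest (visiting neighbors in alphabetical order); mark gray on enter, black on exit:
ingest gray
  api gray
    cdn gray
      web gray
        web→api: api is gray → back edge
First back edge: web → api.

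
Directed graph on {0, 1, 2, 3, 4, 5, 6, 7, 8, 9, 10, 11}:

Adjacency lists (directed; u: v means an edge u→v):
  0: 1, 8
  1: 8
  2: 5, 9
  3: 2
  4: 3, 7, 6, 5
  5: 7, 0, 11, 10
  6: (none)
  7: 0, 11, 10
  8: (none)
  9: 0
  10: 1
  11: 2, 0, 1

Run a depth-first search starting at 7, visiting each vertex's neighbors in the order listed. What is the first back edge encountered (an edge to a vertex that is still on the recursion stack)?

5→7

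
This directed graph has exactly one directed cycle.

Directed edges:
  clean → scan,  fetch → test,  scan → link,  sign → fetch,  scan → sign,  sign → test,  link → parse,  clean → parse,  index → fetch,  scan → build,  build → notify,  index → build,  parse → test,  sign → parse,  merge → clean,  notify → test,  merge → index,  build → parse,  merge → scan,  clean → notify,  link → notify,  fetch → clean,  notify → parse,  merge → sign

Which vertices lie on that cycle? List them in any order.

scan, sign, clean, fetch

DFS with gray/black marking from scan:
scan gray
  sign gray
    fetch gray
      test gray
      test black
      clean gray
        clean→scan: scan is gray → back edge
Back edge closes the cycle scan → sign → fetch → clean → scan; its vertices are {scan, sign, clean, fetch}.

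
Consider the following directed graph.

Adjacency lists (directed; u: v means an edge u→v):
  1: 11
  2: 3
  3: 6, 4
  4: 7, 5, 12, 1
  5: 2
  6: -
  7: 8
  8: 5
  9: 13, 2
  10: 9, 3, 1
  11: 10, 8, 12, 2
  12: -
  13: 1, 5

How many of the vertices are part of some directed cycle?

11

A vertex is on a directed cycle iff it belongs to a strongly connected component of size ≥ 2 (or has a self-loop).
The vertices on cycles are {1, 2, 3, 4, 5, 7, 8, 9, 10, 11, 13} — 11 in total.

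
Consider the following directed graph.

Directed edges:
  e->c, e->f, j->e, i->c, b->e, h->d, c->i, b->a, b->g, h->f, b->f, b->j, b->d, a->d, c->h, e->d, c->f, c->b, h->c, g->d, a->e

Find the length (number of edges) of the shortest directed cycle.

2

For each vertex v, BFS finds the shortest path from v back to v.
The shortest such closed walk is c → h → c, length 2.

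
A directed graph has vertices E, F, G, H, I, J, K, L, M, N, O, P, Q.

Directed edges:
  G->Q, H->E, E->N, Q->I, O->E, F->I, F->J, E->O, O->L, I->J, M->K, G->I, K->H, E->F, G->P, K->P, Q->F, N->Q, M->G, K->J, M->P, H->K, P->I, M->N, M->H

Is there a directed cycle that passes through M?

No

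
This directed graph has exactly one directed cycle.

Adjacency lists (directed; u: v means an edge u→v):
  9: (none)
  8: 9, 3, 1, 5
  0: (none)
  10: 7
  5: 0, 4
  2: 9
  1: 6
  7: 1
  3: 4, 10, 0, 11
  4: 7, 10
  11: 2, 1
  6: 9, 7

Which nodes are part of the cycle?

DFS with gray/black marking from 1:
1 gray
  6 gray
    9 gray
    9 black
    7 gray
      7→1: 1 is gray → back edge
Back edge closes the cycle 1 → 6 → 7 → 1; its vertices are {1, 6, 7}.

1, 6, 7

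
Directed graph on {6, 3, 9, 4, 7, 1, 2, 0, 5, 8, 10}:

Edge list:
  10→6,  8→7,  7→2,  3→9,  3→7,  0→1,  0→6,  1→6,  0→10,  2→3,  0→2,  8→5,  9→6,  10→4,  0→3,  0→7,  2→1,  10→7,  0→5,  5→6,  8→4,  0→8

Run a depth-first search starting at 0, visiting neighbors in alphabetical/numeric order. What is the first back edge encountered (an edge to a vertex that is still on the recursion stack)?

7→2

DFS from 0 (visiting neighbors in alphabetical/numeric order); mark gray on enter, black on exit:
0 gray
  1 gray
    6 gray
    6 black
  1 black
  2 gray
    2→1: 1 black — skip
    3 gray
      7 gray
        7→2: 2 is gray → back edge
First back edge: 7 → 2.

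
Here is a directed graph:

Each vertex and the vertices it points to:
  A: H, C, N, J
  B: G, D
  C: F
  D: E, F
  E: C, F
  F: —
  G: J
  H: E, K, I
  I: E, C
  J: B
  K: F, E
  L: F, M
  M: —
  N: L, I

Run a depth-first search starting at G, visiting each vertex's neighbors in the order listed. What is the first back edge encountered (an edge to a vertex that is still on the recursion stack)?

B->G

DFS from G (visiting each vertex's neighbors in the order listed); mark gray on enter, black on exit:
G gray
  J gray
    B gray
      B→G: G is gray → back edge
First back edge: B → G.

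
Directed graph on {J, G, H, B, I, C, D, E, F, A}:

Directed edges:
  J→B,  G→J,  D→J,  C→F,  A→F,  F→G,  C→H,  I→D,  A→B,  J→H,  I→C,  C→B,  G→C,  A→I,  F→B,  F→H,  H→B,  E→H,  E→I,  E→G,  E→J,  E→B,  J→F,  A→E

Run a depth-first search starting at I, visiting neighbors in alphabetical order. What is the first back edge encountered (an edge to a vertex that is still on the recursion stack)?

G->C

DFS from I (visiting neighbors in alphabetical order); mark gray on enter, black on exit:
I gray
  C gray
    B gray
    B black
    F gray
      F→B: B black — skip
      G gray
        G→C: C is gray → back edge
First back edge: G → C.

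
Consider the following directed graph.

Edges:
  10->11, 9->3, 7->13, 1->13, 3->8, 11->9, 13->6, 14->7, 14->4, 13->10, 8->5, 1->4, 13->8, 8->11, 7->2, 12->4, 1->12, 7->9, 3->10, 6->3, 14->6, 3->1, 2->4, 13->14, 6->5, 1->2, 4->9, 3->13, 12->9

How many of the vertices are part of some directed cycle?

13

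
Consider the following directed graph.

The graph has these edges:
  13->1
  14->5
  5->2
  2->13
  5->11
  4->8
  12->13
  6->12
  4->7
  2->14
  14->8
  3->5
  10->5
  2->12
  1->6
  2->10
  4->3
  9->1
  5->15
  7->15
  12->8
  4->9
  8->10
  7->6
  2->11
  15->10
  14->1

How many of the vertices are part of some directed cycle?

A vertex is on a directed cycle iff it belongs to a strongly connected component of size ≥ 2 (or has a self-loop).
The vertices on cycles are {1, 2, 5, 6, 8, 10, 12, 13, 14, 15} — 10 in total.

10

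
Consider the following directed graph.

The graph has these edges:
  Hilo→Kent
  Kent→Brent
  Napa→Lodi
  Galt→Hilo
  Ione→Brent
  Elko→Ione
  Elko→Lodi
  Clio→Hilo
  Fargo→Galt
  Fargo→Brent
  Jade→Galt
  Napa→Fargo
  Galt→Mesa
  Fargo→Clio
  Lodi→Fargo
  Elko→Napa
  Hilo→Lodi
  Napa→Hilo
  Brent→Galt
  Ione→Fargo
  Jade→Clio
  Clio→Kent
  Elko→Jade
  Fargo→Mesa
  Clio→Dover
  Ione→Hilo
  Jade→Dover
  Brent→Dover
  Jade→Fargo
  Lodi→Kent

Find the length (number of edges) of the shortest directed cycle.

4

For each vertex v, BFS finds the shortest path from v back to v.
The shortest such closed walk is Fargo → Clio → Hilo → Lodi → Fargo, length 4.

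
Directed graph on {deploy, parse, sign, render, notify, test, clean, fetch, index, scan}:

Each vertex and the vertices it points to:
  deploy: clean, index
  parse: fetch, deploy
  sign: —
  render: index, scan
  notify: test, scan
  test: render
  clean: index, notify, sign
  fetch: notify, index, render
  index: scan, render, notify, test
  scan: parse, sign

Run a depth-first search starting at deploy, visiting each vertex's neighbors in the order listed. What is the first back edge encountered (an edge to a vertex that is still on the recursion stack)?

render→index

DFS from deploy (visiting each vertex's neighbors in the order listed); mark gray on enter, black on exit:
deploy gray
  clean gray
    index gray
      scan gray
        parse gray
          fetch gray
            notify gray
              test gray
                render gray
                  render→index: index is gray → back edge
First back edge: render → index.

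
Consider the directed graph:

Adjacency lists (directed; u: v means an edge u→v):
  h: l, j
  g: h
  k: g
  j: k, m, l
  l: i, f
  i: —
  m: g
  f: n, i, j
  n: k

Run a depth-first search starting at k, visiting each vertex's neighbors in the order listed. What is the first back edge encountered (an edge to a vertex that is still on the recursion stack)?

DFS from k (visiting each vertex's neighbors in the order listed); mark gray on enter, black on exit:
k gray
  g gray
    h gray
      l gray
        i gray
        i black
        f gray
          n gray
            n→k: k is gray → back edge
First back edge: n → k.

n→k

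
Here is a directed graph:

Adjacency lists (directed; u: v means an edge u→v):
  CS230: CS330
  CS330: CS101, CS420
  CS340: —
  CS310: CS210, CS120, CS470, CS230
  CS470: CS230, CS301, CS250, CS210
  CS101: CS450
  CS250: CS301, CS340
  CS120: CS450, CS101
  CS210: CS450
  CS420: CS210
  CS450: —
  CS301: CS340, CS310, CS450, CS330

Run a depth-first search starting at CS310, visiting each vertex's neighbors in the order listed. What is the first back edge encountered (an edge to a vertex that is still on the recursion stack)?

DFS from CS310 (visiting each vertex's neighbors in the order listed); mark gray on enter, black on exit:
CS310 gray
  CS210 gray
    CS450 gray
    CS450 black
  CS210 black
  CS120 gray
    CS120→CS450: CS450 black — skip
    CS101 gray
      CS101→CS450: CS450 black — skip
    CS101 black
  CS120 black
  CS470 gray
    CS230 gray
      CS330 gray
        CS330→CS101: CS101 black — skip
        CS420 gray
          CS420→CS210: CS210 black — skip
        CS420 black
      CS330 black
    CS230 black
    CS301 gray
      CS340 gray
      CS340 black
      CS301→CS310: CS310 is gray → back edge
First back edge: CS301 → CS310.

CS301→CS310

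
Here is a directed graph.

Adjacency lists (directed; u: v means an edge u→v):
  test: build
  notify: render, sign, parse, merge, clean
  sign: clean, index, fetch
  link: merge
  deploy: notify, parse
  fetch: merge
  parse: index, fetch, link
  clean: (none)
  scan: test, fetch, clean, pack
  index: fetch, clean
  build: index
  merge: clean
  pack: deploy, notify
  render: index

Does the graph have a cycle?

No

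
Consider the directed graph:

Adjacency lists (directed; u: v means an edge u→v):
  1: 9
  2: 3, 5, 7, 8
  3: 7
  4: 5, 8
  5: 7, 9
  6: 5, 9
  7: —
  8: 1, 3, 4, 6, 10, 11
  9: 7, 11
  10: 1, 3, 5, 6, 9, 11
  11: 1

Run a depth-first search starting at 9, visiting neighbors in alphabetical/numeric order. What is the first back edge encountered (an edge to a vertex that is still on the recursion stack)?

DFS from 9 (visiting neighbors in alphabetical/numeric order); mark gray on enter, black on exit:
9 gray
  7 gray
  7 black
  11 gray
    1 gray
      1→9: 9 is gray → back edge
First back edge: 1 → 9.

1->9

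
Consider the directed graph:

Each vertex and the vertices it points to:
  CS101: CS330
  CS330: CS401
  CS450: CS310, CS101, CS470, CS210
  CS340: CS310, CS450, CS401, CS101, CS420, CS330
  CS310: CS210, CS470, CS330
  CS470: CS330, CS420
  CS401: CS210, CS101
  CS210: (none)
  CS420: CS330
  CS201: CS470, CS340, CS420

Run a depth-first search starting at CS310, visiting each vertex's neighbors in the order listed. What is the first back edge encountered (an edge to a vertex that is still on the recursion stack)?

CS101->CS330

DFS from CS310 (visiting each vertex's neighbors in the order listed); mark gray on enter, black on exit:
CS310 gray
  CS210 gray
  CS210 black
  CS470 gray
    CS330 gray
      CS401 gray
        CS401→CS210: CS210 black — skip
        CS101 gray
          CS101→CS330: CS330 is gray → back edge
First back edge: CS101 → CS330.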